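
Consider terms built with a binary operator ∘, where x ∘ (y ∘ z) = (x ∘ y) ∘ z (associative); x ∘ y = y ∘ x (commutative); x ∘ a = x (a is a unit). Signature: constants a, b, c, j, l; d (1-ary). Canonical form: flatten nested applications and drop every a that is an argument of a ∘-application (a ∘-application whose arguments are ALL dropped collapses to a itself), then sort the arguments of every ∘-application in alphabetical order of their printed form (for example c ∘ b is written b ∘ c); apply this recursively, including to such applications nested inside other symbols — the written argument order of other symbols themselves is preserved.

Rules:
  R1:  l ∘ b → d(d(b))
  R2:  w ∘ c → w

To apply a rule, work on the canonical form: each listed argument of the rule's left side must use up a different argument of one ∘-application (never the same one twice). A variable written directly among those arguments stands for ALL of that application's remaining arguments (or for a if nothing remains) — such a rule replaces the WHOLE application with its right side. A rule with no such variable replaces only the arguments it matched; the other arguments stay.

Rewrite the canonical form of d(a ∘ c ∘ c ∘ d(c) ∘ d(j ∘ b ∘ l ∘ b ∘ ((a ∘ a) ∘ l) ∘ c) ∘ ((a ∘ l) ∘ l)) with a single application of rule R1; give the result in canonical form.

Canonical form:  d(c ∘ c ∘ d(b ∘ b ∘ c ∘ j ∘ l ∘ l) ∘ d(c) ∘ l ∘ l)
Apply R1:  consuming b, l
Result:  d(c ∘ c ∘ d(b ∘ c ∘ d(d(b)) ∘ j ∘ l) ∘ d(c) ∘ l ∘ l)

Answer: d(c ∘ c ∘ d(b ∘ c ∘ d(d(b)) ∘ j ∘ l) ∘ d(c) ∘ l ∘ l)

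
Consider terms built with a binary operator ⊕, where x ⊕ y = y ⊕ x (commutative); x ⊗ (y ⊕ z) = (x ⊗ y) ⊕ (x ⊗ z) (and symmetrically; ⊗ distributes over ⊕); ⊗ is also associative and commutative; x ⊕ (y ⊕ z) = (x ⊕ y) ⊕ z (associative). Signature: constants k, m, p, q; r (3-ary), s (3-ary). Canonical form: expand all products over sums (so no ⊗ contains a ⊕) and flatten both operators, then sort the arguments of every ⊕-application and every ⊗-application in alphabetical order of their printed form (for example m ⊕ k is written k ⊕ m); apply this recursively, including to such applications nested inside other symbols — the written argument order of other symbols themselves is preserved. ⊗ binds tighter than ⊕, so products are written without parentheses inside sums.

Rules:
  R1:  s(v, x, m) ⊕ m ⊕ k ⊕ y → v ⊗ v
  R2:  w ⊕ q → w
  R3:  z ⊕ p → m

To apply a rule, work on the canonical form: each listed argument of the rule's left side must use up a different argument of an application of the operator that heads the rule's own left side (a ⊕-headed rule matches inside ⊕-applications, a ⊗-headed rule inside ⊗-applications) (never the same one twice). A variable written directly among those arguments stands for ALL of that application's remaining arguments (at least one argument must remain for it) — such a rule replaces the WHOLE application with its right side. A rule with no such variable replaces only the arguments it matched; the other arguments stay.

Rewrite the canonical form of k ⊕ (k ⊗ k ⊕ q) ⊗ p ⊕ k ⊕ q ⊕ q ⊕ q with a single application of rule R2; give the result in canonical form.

Canonical form:  k ⊕ k ⊕ k ⊗ k ⊗ p ⊕ p ⊗ q ⊕ q ⊕ q ⊕ q
R2 matches:  uses q;  w := k ⊕ k ⊕ k ⊗ k ⊗ p ⊕ p ⊗ q ⊕ q ⊕ q
The variable takes the whole remainder — replace the entire application.
Result:  k ⊕ k ⊕ k ⊗ k ⊗ p ⊕ p ⊗ q ⊕ q ⊕ q

Answer: k ⊕ k ⊕ k ⊗ k ⊗ p ⊕ p ⊗ q ⊕ q ⊕ q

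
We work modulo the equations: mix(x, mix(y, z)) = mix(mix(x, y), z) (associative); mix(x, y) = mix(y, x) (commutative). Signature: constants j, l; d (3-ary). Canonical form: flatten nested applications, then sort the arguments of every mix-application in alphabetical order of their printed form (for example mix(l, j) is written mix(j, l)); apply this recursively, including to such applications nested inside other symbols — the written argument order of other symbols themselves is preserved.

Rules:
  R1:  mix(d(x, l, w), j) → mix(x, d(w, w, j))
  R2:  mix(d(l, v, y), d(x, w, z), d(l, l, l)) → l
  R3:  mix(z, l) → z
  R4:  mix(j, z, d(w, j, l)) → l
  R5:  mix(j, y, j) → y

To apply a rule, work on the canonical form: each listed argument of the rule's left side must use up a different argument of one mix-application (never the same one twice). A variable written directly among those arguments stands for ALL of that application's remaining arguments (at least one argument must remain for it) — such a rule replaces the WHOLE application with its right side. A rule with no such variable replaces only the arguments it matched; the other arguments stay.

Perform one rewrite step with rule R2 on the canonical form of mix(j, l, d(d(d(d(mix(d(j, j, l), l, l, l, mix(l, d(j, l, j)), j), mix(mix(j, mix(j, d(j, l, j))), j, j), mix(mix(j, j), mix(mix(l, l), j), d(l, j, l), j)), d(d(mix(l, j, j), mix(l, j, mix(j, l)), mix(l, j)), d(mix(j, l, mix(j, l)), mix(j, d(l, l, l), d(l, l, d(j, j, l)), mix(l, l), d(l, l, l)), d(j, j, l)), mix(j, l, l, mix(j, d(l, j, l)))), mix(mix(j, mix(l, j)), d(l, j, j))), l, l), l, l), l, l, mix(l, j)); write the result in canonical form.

Answer: mix(d(d(d(d(mix(d(j, j, l), d(j, l, j), j, l, l, l, l), mix(d(j, l, j), j, j, j, j), mix(d(l, j, l), j, j, j, j, l, l)), d(d(mix(j, j, l), mix(j, j, l, l), mix(j, l)), d(mix(j, j, l, l), mix(j, l, l, l), d(j, j, l)), mix(d(l, j, l), j, j, l, l)), mix(d(l, j, j), j, j, l)), l, l), l, l), j, j, l, l, l, l)

Derivation:
Canonical form:  mix(d(d(d(d(mix(d(j, j, l), d(j, l, j), j, l, l, l, l), mix(d(j, l, j), j, j, j, j), mix(d(l, j, l), j, j, j, j, l, l)), d(d(mix(j, j, l), mix(j, j, l, l), mix(j, l)), d(mix(j, j, l, l), mix(d(l, l, d(j, j, l)), d(l, l, l), d(l, l, l), j, l, l), d(j, j, l)), mix(d(l, j, l), j, j, l, l)), mix(d(l, j, j), j, j, l)), l, l), l, l), j, j, l, l, l, l)
Apply R2:  consuming d(l, l, d(j, j, l)), d(l, l, l), d(l, l, l);  v := l, w := l, x := l, y := d(j, j, l), z := l
New term:  mix(d(d(d(d(mix(d(j, j, l), d(j, l, j), j, l, l, l, l), mix(d(j, l, j), j, j, j, j), mix(d(l, j, l), j, j, j, j, l, l)), d(d(mix(j, j, l), mix(j, j, l, l), mix(j, l)), d(mix(j, j, l, l), mix(j, l, l, l), d(j, j, l)), mix(d(l, j, l), j, j, l, l)), mix(d(l, j, j), j, j, l)), l, l), l, l), j, j, l, l, l, l)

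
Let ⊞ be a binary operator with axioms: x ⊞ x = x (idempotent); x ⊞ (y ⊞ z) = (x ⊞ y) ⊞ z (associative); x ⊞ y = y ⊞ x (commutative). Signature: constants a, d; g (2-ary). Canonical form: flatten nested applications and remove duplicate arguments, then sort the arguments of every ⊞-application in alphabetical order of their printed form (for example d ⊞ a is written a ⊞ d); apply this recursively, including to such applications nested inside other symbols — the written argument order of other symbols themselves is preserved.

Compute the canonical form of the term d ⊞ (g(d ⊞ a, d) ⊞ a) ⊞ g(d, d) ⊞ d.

Answer: a ⊞ d ⊞ g(a ⊞ d, d) ⊞ g(d, d)

Derivation:
Un-nest:  d ⊞ g(d ⊞ a, d) ⊞ a ⊞ g(d, d) ⊞ d
Inside:  g(d ⊞ a, d)  →  g(a ⊞ d, d)
Drop duplicates:  drop duplicate d
Sort:  a ⊞ d ⊞ g(a ⊞ d, d) ⊞ g(d, d)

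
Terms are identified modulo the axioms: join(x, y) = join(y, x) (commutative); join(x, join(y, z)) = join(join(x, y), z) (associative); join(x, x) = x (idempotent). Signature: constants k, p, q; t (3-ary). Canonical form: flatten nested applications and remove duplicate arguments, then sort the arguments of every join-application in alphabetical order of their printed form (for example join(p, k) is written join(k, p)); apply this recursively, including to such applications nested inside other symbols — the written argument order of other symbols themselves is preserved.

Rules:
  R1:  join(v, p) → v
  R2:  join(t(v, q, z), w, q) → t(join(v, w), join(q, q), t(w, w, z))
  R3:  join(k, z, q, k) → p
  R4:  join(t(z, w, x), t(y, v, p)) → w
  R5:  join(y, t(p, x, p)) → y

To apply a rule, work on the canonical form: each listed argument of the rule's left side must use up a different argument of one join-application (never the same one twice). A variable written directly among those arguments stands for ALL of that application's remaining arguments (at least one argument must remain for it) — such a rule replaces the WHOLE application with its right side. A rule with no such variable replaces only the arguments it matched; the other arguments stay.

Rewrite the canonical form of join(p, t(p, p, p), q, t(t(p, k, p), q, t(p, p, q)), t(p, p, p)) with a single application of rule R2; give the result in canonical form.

Answer: t(join(p, t(p, k, p), t(p, p, p)), q, t(join(p, t(p, p, p)), join(p, t(p, p, p)), t(p, p, q)))

Derivation:
Canonical form:  join(p, q, t(p, p, p), t(t(p, k, p), q, t(p, p, q)))
Match R2:  consume q, t(t(p, k, p), q, t(p, p, q));  v := t(p, k, p), w := join(p, t(p, p, p)), z := t(p, p, q)
The variable takes the whole remainder — replace the entire application.
Result:  t(join(p, t(p, k, p), t(p, p, p)), q, t(join(p, t(p, p, p)), join(p, t(p, p, p)), t(p, p, q)))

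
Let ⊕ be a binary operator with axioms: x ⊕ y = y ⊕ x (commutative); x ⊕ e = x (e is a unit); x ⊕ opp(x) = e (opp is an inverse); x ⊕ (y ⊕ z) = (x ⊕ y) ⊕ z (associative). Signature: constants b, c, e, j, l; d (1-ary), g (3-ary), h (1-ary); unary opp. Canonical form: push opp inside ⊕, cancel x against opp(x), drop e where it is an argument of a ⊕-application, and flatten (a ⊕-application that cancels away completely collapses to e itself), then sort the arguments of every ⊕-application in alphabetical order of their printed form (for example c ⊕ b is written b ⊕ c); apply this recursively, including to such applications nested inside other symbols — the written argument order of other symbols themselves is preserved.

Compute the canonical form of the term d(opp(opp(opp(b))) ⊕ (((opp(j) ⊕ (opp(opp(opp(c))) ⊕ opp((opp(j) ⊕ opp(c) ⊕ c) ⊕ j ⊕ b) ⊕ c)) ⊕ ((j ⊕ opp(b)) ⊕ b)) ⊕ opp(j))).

Answer: d(opp(b) ⊕ opp(b) ⊕ opp(j))

Derivation:
Focus inside:  opp(opp(opp(b))) ⊕ (((opp(j) ⊕ (opp(opp(opp(c))) ⊕ opp((opp(j) ⊕ opp(c) ⊕ c) ⊕ j ⊕ b) ⊕ c)) ⊕ ((j ⊕ opp(b)) ⊕ b)) ⊕ opp(j))
Push opp inside:  distribute opp over ⊕ and collapse double opp
Cancel:  c cancels
Combine occurrences:  opp(b) ⊕ opp(b) ⊕ opp(j)
Rebuild:  d(opp(b) ⊕ opp(b) ⊕ opp(j))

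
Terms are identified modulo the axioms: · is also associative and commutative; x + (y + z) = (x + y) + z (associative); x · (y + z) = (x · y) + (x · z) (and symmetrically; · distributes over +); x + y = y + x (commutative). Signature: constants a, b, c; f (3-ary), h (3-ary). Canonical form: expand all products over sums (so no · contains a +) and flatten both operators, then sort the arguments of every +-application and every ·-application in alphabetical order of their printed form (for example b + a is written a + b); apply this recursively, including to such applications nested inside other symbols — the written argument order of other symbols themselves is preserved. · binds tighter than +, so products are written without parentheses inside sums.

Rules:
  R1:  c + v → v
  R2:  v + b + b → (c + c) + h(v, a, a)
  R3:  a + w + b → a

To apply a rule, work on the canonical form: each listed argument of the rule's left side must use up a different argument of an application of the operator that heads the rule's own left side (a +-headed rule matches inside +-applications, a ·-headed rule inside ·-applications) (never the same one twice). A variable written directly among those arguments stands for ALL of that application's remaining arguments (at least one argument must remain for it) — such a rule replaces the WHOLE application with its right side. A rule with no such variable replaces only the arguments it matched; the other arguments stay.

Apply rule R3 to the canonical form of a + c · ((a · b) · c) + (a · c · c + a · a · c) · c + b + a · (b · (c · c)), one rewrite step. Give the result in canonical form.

Answer: a

Derivation:
Canonical form:  a + a · a · c · c + a · b · c · c + a · b · c · c + a · c · c · c + b
R3 matches:  uses a, b;  w := a · a · c · c + a · b · c · c + a · b · c · c + a · c · c · c
The variable takes the whole remainder — replace the entire application.
Giving:  a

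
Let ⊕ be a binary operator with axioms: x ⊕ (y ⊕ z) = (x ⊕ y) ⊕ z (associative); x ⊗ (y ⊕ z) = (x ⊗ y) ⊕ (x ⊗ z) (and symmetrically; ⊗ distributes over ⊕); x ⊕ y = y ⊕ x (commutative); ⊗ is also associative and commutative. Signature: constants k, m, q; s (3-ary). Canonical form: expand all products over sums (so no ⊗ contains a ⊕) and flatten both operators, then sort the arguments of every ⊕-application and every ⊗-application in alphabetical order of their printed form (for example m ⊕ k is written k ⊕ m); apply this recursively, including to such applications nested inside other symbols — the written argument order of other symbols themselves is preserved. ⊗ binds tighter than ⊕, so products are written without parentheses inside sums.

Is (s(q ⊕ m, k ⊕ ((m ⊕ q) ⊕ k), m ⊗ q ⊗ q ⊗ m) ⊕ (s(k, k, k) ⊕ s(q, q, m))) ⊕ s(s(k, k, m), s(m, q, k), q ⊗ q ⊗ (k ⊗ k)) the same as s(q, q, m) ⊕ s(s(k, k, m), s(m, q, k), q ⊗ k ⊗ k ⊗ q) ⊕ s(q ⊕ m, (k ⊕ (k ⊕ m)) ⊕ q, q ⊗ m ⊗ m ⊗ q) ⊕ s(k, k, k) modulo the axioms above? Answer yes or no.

Answer: yes — both canonical forms are s(k, k, k) ⊕ s(m ⊕ q, k ⊕ k ⊕ m ⊕ q, m ⊗ m ⊗ q ⊗ q) ⊕ s(q, q, m) ⊕ s(s(k, k, m), s(m, q, k), k ⊗ k ⊗ q ⊗ q)

Derivation:
Left:  (s(q ⊕ m, k ⊕ ((m ⊕ q) ⊕ k), m ⊗ q ⊗ q ⊗ m) ⊕ (s(k, k, k) ⊕ s(q, q, m))) ⊕ s(s(k, k, m), s(m, q, k), q ⊗ q ⊗ (k ⊗ k))
  Un-nest:  s(m ⊕ q, k ⊕ k ⊕ m ⊕ q, m ⊗ m ⊗ q ⊗ q) ⊕ s(k, k, k) ⊕ s(q, q, m) ⊕ s(s(k, k, m), s(m, q, k), k ⊗ k ⊗ q ⊗ q)
  Sort arguments:  s(k, k, k) ⊕ s(m ⊕ q, k ⊕ k ⊕ m ⊕ q, m ⊗ m ⊗ q ⊗ q) ⊕ s(q, q, m) ⊕ s(s(k, k, m), s(m, q, k), k ⊗ k ⊗ q ⊗ q)
Right:  s(q, q, m) ⊕ s(s(k, k, m), s(m, q, k), q ⊗ k ⊗ k ⊗ q) ⊕ s(q ⊕ m, (k ⊕ (k ⊕ m)) ⊕ q, q ⊗ m ⊗ m ⊗ q) ⊕ s(k, k, k)
  Flatten:  s(q, q, m) ⊕ s(s(k, k, m), s(m, q, k), k ⊗ k ⊗ q ⊗ q) ⊕ s(m ⊕ q, k ⊕ k ⊕ m ⊕ q, m ⊗ m ⊗ q ⊗ q) ⊕ s(k, k, k)
  Order the arguments:  s(k, k, k) ⊕ s(m ⊕ q, k ⊕ k ⊕ m ⊕ q, m ⊗ m ⊗ q ⊗ q) ⊕ s(q, q, m) ⊕ s(s(k, k, m), s(m, q, k), k ⊗ k ⊗ q ⊗ q)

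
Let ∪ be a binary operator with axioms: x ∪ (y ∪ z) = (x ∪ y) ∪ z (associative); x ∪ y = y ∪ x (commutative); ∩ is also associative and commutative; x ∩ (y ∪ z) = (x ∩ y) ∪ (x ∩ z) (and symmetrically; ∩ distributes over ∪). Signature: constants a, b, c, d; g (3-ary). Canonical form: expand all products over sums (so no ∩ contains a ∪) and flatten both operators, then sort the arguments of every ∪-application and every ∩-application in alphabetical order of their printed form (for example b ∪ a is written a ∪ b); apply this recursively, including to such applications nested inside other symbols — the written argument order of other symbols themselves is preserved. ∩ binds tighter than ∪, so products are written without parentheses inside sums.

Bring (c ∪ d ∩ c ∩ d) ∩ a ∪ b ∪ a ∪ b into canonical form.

Answer: a ∪ a ∩ c ∪ a ∩ c ∩ d ∩ d ∪ b ∪ b

Derivation:
Distribute:  a ∩ c ∪ a ∩ c ∩ d ∩ d ∪ b ∪ a ∪ b
Sort:  a ∪ a ∩ c ∪ a ∩ c ∩ d ∩ d ∪ b ∪ b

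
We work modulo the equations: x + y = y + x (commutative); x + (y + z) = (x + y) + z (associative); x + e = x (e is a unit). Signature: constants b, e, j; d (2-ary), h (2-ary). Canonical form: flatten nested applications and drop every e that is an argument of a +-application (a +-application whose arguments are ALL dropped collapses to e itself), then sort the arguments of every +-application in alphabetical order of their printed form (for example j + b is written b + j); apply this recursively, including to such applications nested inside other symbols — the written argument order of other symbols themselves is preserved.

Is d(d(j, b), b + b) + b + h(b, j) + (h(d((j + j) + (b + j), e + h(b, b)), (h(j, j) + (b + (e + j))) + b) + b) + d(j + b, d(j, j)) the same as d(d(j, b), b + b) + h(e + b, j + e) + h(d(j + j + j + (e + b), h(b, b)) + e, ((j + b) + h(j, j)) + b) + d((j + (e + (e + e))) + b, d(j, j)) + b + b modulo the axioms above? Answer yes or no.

Answer: yes — both canonical forms are b + b + d(b + j, d(j, j)) + d(d(j, b), b + b) + h(b, j) + h(d(b + j + j + j, h(b, b)), b + b + h(j, j) + j)

Derivation:
Left:  d(d(j, b), b + b) + b + h(b, j) + (h(d((j + j) + (b + j), e + h(b, b)), (h(j, j) + (b + (e + j))) + b) + b) + d(j + b, d(j, j))
  Flatten:  d(d(j, b), b + b) + b + h(b, j) + h(d((j + j) + (b + j), e + h(b, b)), (h(j, j) + (b + (e + j))) + b) + b + d(j + b, d(j, j))
  Simplify inside:  h(d((j + j) + (b + j), e + h(b, b)), (h(j, j) + (b + (e + j))) + b)  →  h(d(b + j + j + j, h(b, b)), b + b + h(j, j) + j)
  Canonicalize subterm:  d(j + b, d(j, j))  →  d(b + j, d(j, j))
  Sort arguments:  b + b + d(b + j, d(j, j)) + d(d(j, b), b + b) + h(b, j) + h(d(b + j + j + j, h(b, b)), b + b + h(j, j) + j)
Right:  d(d(j, b), b + b) + h(e + b, j + e) + h(d(j + j + j + (e + b), h(b, b)) + e, ((j + b) + h(j, j)) + b) + d((j + (e + (e + e))) + b, d(j, j)) + b + b
  Simplify inside:  h(e + b, j + e)  →  h(b, j)
  Inside:  h(d(j + j + j + (e + b), h(b, b)) + e, ((j + b) + h(j, j)) + b)  →  h(d(b + j + j + j, h(b, b)), b + b + h(j, j) + j)
  Inside:  d((j + (e + (e + e))) + b, d(j, j))  →  d(b + j, d(j, j))
  Sort arguments:  b + b + d(b + j, d(j, j)) + d(d(j, b), b + b) + h(b, j) + h(d(b + j + j + j, h(b, b)), b + b + h(j, j) + j)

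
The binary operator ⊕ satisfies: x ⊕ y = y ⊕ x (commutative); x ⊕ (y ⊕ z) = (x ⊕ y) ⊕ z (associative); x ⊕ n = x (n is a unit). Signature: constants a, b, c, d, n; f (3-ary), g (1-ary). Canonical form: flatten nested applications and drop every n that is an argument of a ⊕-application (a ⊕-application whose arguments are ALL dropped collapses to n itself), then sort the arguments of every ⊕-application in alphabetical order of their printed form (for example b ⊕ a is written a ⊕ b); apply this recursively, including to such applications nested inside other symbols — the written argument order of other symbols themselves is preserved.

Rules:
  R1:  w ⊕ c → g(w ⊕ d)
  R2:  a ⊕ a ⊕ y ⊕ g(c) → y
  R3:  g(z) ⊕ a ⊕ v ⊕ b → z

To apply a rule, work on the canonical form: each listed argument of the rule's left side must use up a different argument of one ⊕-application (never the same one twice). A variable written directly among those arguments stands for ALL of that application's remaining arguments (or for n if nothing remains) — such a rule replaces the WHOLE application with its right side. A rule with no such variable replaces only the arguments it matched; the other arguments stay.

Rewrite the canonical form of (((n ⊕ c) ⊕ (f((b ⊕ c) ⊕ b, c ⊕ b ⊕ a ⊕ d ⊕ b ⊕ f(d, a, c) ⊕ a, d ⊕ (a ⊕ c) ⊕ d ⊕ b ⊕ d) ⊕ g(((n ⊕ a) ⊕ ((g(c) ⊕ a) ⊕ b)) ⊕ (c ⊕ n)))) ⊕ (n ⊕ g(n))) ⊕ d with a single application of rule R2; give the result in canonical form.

Canonical form:  c ⊕ d ⊕ f(b ⊕ b ⊕ c, a ⊕ a ⊕ b ⊕ b ⊕ c ⊕ d ⊕ f(d, a, c), a ⊕ b ⊕ c ⊕ d ⊕ d ⊕ d) ⊕ g(a ⊕ a ⊕ b ⊕ c ⊕ g(c)) ⊕ g(n)
Match R2:  consume a, a, g(c);  y := b ⊕ c
The variable takes the whole remainder — replace the entire application.
Result:  c ⊕ d ⊕ f(b ⊕ b ⊕ c, a ⊕ a ⊕ b ⊕ b ⊕ c ⊕ d ⊕ f(d, a, c), a ⊕ b ⊕ c ⊕ d ⊕ d ⊕ d) ⊕ g(b ⊕ c) ⊕ g(n)

Answer: c ⊕ d ⊕ f(b ⊕ b ⊕ c, a ⊕ a ⊕ b ⊕ b ⊕ c ⊕ d ⊕ f(d, a, c), a ⊕ b ⊕ c ⊕ d ⊕ d ⊕ d) ⊕ g(b ⊕ c) ⊕ g(n)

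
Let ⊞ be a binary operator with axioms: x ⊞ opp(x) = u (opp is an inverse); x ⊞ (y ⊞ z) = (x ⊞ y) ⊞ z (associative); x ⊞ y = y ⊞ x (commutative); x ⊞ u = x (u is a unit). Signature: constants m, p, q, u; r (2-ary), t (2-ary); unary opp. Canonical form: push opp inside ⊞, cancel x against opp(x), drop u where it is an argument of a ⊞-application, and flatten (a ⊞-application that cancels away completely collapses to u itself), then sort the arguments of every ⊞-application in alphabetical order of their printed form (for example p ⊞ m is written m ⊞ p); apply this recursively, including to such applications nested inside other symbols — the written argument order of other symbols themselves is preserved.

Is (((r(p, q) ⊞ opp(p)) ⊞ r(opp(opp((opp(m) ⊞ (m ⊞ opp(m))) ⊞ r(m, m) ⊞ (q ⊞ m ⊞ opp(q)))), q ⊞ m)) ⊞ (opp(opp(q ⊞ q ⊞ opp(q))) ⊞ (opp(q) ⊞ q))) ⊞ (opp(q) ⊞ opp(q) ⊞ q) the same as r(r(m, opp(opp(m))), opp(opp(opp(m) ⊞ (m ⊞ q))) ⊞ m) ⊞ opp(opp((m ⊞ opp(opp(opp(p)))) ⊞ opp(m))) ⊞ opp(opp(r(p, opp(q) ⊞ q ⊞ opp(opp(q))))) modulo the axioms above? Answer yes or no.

Answer: yes — both canonical forms are opp(p) ⊞ r(p, q) ⊞ r(r(m, m), m ⊞ q)

Derivation:
Left:  (((r(p, q) ⊞ opp(p)) ⊞ r(opp(opp((opp(m) ⊞ (m ⊞ opp(m))) ⊞ r(m, m) ⊞ (q ⊞ m ⊞ opp(q)))), q ⊞ m)) ⊞ (opp(opp(q ⊞ q ⊞ opp(q))) ⊞ (opp(q) ⊞ q))) ⊞ (opp(q) ⊞ opp(q) ⊞ q)
  Push opp inside:  distribute opp over ⊞ and collapse double opp
  Inverses cancel:  q cancels
  Combine occurrences:  r(p, q) ⊞ opp(p) ⊞ r(r(m, m), m ⊞ q)
  Sort arguments:  opp(p) ⊞ r(p, q) ⊞ r(r(m, m), m ⊞ q)
Right:  r(r(m, opp(opp(m))), opp(opp(opp(m) ⊞ (m ⊞ q))) ⊞ m) ⊞ opp(opp((m ⊞ opp(opp(opp(p)))) ⊞ opp(m))) ⊞ opp(opp(r(p, opp(q) ⊞ q ⊞ opp(opp(q)))))
  Push opp inside:  distribute opp over ⊞ and collapse double opp
  Cancel:  m cancels
  Collect:  r(r(m, m), m ⊞ q) ⊞ opp(p) ⊞ r(p, q)
  Sort:  opp(p) ⊞ r(p, q) ⊞ r(r(m, m), m ⊞ q)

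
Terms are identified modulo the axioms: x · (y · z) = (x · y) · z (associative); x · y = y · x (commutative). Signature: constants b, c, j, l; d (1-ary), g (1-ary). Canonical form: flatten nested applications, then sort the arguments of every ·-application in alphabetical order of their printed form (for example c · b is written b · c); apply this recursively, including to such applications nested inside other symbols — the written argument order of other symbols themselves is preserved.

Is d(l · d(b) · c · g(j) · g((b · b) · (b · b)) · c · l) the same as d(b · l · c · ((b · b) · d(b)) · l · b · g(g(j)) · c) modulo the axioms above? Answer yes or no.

Answer: no — d(c · c · d(b) · g(b · b · b · b) · g(j) · l · l) vs d(b · b · b · b · c · c · d(b) · g(g(j)) · l · l)

Derivation:
Left:  d(l · d(b) · c · g(j) · g((b · b) · (b · b)) · c · l)
  Focus inside:  l · d(b) · c · g(j) · g((b · b) · (b · b)) · c · l
  Simplify inside:  g((b · b) · (b · b))  →  g(b · b · b · b)
  Sort arguments:  c · c · d(b) · g(b · b · b · b) · g(j) · l · l
  Put back:  d(c · c · d(b) · g(b · b · b · b) · g(j) · l · l)
Right:  d(b · l · c · ((b · b) · d(b)) · l · b · g(g(j)) · c)
  Work inside:  b · l · c · ((b · b) · d(b)) · l · b · g(g(j)) · c
  Un-nest:  b · l · c · b · b · d(b) · l · b · g(g(j)) · c
  Sort arguments:  b · b · b · b · c · c · d(b) · g(g(j)) · l · l
  Rebuild:  d(b · b · b · b · c · c · d(b) · g(g(j)) · l · l)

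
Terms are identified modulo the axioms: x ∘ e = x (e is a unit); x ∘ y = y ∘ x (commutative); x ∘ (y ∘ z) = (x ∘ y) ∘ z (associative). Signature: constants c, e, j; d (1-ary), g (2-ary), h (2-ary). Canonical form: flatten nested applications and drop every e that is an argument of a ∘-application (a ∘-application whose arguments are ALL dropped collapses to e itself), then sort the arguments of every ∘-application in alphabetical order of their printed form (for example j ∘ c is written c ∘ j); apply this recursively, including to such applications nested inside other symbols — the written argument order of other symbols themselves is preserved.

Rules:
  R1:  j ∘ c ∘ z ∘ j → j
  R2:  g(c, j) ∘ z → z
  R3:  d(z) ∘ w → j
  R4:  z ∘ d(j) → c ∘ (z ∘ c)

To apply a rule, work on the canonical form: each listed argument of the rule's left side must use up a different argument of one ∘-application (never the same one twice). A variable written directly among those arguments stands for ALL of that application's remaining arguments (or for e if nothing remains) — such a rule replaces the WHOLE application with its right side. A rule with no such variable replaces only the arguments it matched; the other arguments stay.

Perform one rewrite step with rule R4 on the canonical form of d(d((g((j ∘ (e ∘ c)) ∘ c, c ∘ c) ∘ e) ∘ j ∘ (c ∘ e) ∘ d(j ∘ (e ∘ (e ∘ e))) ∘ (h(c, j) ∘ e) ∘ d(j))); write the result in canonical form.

Canonical form:  d(d(c ∘ d(j) ∘ d(j) ∘ g(c ∘ c ∘ j, c ∘ c) ∘ h(c, j) ∘ j))
R4 matches:  uses d(j);  z := c ∘ d(j) ∘ g(c ∘ c ∘ j, c ∘ c) ∘ h(c, j) ∘ j
The extension variable absorbs all remaining arguments, so the whole application is rewritten.
New term:  d(d(c ∘ c ∘ c ∘ d(j) ∘ g(c ∘ c ∘ j, c ∘ c) ∘ h(c, j) ∘ j))

Answer: d(d(c ∘ c ∘ c ∘ d(j) ∘ g(c ∘ c ∘ j, c ∘ c) ∘ h(c, j) ∘ j))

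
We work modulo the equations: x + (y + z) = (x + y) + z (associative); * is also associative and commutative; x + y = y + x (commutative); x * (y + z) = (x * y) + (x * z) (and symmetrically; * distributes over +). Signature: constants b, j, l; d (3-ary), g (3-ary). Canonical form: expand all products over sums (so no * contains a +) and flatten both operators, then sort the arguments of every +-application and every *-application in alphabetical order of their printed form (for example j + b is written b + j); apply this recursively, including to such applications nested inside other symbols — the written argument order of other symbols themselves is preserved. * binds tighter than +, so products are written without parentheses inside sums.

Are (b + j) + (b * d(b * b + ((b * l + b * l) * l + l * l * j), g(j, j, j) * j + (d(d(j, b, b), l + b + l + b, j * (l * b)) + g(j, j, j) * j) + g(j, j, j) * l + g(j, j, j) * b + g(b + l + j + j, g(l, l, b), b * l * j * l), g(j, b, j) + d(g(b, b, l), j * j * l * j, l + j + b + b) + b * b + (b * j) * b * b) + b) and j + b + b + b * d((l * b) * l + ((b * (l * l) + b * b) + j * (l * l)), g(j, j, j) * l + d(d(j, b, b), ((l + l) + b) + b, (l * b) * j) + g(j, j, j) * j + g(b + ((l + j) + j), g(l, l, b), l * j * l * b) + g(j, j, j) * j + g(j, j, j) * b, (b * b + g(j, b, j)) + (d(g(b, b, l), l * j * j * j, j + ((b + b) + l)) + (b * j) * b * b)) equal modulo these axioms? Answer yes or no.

Left:  (b + j) + (b * d(b * b + ((b * l + b * l) * l + l * l * j), g(j, j, j) * j + (d(d(j, b, b), l + b + l + b, j * (l * b)) + g(j, j, j) * j) + g(j, j, j) * l + g(j, j, j) * b + g(b + l + j + j, g(l, l, b), b * l * j * l), g(j, b, j) + d(g(b, b, l), j * j * l * j, l + j + b + b) + b * b + (b * j) * b * b) + b)
  Expand products over sums:  b + j + b * d(b * b + b * l * l + b * l * l + j * l * l, b * g(j, j, j) + d(d(j, b, b), b + b + l + l, b * j * l) + g(b + j + j + l, g(l, l, b), b * j * l * l) + g(j, j, j) * j + g(j, j, j) * j + g(j, j, j) * l, b * b + b * b * b * j + d(g(b, b, l), j * j * j * l, b + b + j + l) + g(j, b, j)) + b
  Sort:  b + b + b * d(b * b + b * l * l + b * l * l + j * l * l, b * g(j, j, j) + d(d(j, b, b), b + b + l + l, b * j * l) + g(b + j + j + l, g(l, l, b), b * j * l * l) + g(j, j, j) * j + g(j, j, j) * j + g(j, j, j) * l, b * b + b * b * b * j + d(g(b, b, l), j * j * j * l, b + b + j + l) + g(j, b, j)) + j
Right:  j + b + b + b * d((l * b) * l + ((b * (l * l) + b * b) + j * (l * l)), g(j, j, j) * l + d(d(j, b, b), ((l + l) + b) + b, (l * b) * j) + g(j, j, j) * j + g(b + ((l + j) + j), g(l, l, b), l * j * l * b) + g(j, j, j) * j + g(j, j, j) * b, (b * b + g(j, b, j)) + (d(g(b, b, l), l * j * j * j, j + ((b + b) + l)) + (b * j) * b * b))
  Un-nest:  j + b + b + b * d(b * b + b * l * l + b * l * l + j * l * l, b * g(j, j, j) + d(d(j, b, b), b + b + l + l, b * j * l) + g(b + j + j + l, g(l, l, b), b * j * l * l) + g(j, j, j) * j + g(j, j, j) * j + g(j, j, j) * l, b * b + b * b * b * j + d(g(b, b, l), j * j * j * l, b + b + j + l) + g(j, b, j))
  Sort arguments:  b + b + b * d(b * b + b * l * l + b * l * l + j * l * l, b * g(j, j, j) + d(d(j, b, b), b + b + l + l, b * j * l) + g(b + j + j + l, g(l, l, b), b * j * l * l) + g(j, j, j) * j + g(j, j, j) * j + g(j, j, j) * l, b * b + b * b * b * j + d(g(b, b, l), j * j * j * l, b + b + j + l) + g(j, b, j)) + j

Answer: yes — both canonical forms are b + b + b * d(b * b + b * l * l + b * l * l + j * l * l, b * g(j, j, j) + d(d(j, b, b), b + b + l + l, b * j * l) + g(b + j + j + l, g(l, l, b), b * j * l * l) + g(j, j, j) * j + g(j, j, j) * j + g(j, j, j) * l, b * b + b * b * b * j + d(g(b, b, l), j * j * j * l, b + b + j + l) + g(j, b, j)) + j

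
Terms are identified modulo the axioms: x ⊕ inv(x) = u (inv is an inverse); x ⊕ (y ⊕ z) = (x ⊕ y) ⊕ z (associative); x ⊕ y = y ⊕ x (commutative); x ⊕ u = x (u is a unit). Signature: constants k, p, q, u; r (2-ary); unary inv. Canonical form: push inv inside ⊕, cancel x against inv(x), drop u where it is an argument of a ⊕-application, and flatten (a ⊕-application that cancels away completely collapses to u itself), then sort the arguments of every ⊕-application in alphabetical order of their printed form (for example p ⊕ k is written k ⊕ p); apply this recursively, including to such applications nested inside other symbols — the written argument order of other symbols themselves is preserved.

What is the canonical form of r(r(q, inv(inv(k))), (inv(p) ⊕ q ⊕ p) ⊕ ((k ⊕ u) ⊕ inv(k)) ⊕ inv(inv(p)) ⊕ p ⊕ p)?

Answer: r(r(q, k), p ⊕ p ⊕ p ⊕ q)

Derivation:
Focus inside:  (inv(p) ⊕ q ⊕ p) ⊕ ((k ⊕ u) ⊕ inv(k)) ⊕ inv(inv(p)) ⊕ p ⊕ p
Push inv inside:  distribute inv over ⊕ and collapse double inv
Inverses cancel:  k cancels
Collect:  p ⊕ p ⊕ p ⊕ q
Rebuild:  r(r(q, k), p ⊕ p ⊕ p ⊕ q)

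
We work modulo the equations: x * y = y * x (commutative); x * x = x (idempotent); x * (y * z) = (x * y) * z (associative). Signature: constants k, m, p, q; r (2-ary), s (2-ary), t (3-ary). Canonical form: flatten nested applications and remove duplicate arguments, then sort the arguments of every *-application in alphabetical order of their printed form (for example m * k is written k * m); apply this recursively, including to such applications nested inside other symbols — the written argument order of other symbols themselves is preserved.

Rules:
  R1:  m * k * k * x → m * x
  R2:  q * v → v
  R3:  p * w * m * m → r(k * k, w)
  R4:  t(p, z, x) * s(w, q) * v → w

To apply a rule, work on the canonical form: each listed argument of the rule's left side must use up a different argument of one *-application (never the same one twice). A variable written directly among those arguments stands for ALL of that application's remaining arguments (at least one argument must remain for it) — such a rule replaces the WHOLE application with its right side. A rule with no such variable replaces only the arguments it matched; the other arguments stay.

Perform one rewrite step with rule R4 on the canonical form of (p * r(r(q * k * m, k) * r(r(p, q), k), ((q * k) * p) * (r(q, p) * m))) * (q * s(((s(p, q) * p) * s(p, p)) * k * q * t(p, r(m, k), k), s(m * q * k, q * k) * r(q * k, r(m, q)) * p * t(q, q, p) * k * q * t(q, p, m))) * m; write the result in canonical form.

Canonical form:  m * p * q * r(r(k * m * q, k) * r(r(p, q), k), k * m * p * q * r(q, p)) * s(k * p * q * s(p, p) * s(p, q) * t(p, r(m, k), k), k * p * q * r(k * q, r(m, q)) * s(k * m * q, k * q) * t(q, p, m) * t(q, q, p))
Match R4:  consume s(p, q), t(p, r(m, k), k);  v := k * p * q * s(p, p), w := p, x := k, z := r(m, k)
Every leftover argument binds to the variable; the entire application is replaced.
New term:  m * p * q * r(r(k * m * q, k) * r(r(p, q), k), k * m * p * q * r(q, p)) * s(p, k * p * q * r(k * q, r(m, q)) * s(k * m * q, k * q) * t(q, p, m) * t(q, q, p))

Answer: m * p * q * r(r(k * m * q, k) * r(r(p, q), k), k * m * p * q * r(q, p)) * s(p, k * p * q * r(k * q, r(m, q)) * s(k * m * q, k * q) * t(q, p, m) * t(q, q, p))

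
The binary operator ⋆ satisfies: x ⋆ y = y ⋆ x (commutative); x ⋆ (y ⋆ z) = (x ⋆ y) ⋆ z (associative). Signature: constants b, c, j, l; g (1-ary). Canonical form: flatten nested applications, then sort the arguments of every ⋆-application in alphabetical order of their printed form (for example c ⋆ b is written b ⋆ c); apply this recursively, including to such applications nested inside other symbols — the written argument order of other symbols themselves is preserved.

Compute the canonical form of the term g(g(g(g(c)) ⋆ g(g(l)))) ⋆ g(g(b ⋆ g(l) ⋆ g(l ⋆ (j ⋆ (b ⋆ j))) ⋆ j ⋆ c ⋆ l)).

Inside:  g(g(b ⋆ g(l) ⋆ g(l ⋆ (j ⋆ (b ⋆ j))) ⋆ j ⋆ c ⋆ l))  →  g(g(b ⋆ c ⋆ g(b ⋆ j ⋆ j ⋆ l) ⋆ g(l) ⋆ j ⋆ l))
Sort:  g(g(b ⋆ c ⋆ g(b ⋆ j ⋆ j ⋆ l) ⋆ g(l) ⋆ j ⋆ l)) ⋆ g(g(g(g(c)) ⋆ g(g(l))))

Answer: g(g(b ⋆ c ⋆ g(b ⋆ j ⋆ j ⋆ l) ⋆ g(l) ⋆ j ⋆ l)) ⋆ g(g(g(g(c)) ⋆ g(g(l))))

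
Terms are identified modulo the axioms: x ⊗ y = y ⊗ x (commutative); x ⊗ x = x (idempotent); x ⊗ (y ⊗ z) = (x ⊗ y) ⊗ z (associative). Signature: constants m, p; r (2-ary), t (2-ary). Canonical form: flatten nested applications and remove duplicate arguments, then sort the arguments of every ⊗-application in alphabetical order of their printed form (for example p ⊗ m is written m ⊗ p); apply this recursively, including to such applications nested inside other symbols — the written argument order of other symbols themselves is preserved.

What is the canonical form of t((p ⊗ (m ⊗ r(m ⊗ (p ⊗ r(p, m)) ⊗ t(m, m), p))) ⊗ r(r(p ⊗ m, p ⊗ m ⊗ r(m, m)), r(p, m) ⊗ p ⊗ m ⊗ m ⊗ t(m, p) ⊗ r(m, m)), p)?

Answer: t(m ⊗ p ⊗ r(m ⊗ p ⊗ r(p, m) ⊗ t(m, m), p) ⊗ r(r(m ⊗ p, m ⊗ p ⊗ r(m, m)), m ⊗ p ⊗ r(m, m) ⊗ r(p, m) ⊗ t(m, p)), p)

Derivation:
Descend into:  (p ⊗ (m ⊗ r(m ⊗ (p ⊗ r(p, m)) ⊗ t(m, m), p))) ⊗ r(r(p ⊗ m, p ⊗ m ⊗ r(m, m)), r(p, m) ⊗ p ⊗ m ⊗ m ⊗ t(m, p) ⊗ r(m, m))
Flatten:  p ⊗ m ⊗ r(m ⊗ (p ⊗ r(p, m)) ⊗ t(m, m), p) ⊗ r(r(p ⊗ m, p ⊗ m ⊗ r(m, m)), r(p, m) ⊗ p ⊗ m ⊗ m ⊗ t(m, p) ⊗ r(m, m))
Inside:  r(m ⊗ (p ⊗ r(p, m)) ⊗ t(m, m), p)  →  r(m ⊗ p ⊗ r(p, m) ⊗ t(m, m), p)
Canonicalize subterm:  r(r(p ⊗ m, p ⊗ m ⊗ r(m, m)), r(p, m) ⊗ p ⊗ m ⊗ m ⊗ t(m, p) ⊗ r(m, m))  →  r(r(m ⊗ p, m ⊗ p ⊗ r(m, m)), m ⊗ p ⊗ r(m, m) ⊗ r(p, m) ⊗ t(m, p))
Sort:  m ⊗ p ⊗ r(m ⊗ p ⊗ r(p, m) ⊗ t(m, m), p) ⊗ r(r(m ⊗ p, m ⊗ p ⊗ r(m, m)), m ⊗ p ⊗ r(m, m) ⊗ r(p, m) ⊗ t(m, p))
Reassemble:  t(m ⊗ p ⊗ r(m ⊗ p ⊗ r(p, m) ⊗ t(m, m), p) ⊗ r(r(m ⊗ p, m ⊗ p ⊗ r(m, m)), m ⊗ p ⊗ r(m, m) ⊗ r(p, m) ⊗ t(m, p)), p)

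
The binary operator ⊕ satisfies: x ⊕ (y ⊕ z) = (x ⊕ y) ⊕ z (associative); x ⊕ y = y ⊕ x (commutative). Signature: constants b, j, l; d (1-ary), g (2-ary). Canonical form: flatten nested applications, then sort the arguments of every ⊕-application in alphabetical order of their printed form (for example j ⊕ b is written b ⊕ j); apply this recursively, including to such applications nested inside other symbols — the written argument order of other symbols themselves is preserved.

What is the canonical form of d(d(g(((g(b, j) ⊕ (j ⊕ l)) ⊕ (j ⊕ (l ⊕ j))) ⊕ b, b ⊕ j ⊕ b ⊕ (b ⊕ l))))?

Descend into:  ((g(b, j) ⊕ (j ⊕ l)) ⊕ (j ⊕ (l ⊕ j))) ⊕ b
Flatten:  g(b, j) ⊕ j ⊕ l ⊕ j ⊕ l ⊕ j ⊕ b
Order the arguments:  b ⊕ g(b, j) ⊕ j ⊕ j ⊕ j ⊕ l ⊕ l
Put back:  d(d(g(b ⊕ g(b, j) ⊕ j ⊕ j ⊕ j ⊕ l ⊕ l, b ⊕ b ⊕ b ⊕ j ⊕ l)))

Answer: d(d(g(b ⊕ g(b, j) ⊕ j ⊕ j ⊕ j ⊕ l ⊕ l, b ⊕ b ⊕ b ⊕ j ⊕ l)))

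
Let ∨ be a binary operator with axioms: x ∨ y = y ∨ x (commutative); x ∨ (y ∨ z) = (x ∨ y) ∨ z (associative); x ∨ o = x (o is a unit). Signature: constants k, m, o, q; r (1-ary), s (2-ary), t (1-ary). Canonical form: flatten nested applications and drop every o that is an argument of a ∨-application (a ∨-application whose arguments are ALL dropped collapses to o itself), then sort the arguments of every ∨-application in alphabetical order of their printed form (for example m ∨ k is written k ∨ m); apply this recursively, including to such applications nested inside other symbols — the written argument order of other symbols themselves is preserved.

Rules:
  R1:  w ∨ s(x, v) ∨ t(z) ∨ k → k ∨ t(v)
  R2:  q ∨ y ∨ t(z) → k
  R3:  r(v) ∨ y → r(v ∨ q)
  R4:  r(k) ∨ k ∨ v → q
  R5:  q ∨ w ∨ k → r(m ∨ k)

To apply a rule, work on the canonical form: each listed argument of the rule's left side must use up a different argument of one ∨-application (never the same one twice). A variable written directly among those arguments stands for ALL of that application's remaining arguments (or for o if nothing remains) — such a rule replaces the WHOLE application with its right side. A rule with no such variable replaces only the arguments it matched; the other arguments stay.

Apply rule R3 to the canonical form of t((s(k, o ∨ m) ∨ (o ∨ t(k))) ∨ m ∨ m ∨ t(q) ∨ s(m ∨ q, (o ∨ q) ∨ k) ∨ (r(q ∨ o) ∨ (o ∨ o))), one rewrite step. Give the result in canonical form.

Answer: t(r(q ∨ q))

Derivation:
Canonical form:  t(m ∨ m ∨ r(q) ∨ s(k, m) ∨ s(m ∨ q, k ∨ q) ∨ t(k) ∨ t(q))
R3 matches:  uses r(q);  v := q, y := m ∨ m ∨ s(k, m) ∨ s(m ∨ q, k ∨ q) ∨ t(k) ∨ t(q)
Every leftover argument binds to the variable; the entire application is replaced.
New term:  t(r(q ∨ q))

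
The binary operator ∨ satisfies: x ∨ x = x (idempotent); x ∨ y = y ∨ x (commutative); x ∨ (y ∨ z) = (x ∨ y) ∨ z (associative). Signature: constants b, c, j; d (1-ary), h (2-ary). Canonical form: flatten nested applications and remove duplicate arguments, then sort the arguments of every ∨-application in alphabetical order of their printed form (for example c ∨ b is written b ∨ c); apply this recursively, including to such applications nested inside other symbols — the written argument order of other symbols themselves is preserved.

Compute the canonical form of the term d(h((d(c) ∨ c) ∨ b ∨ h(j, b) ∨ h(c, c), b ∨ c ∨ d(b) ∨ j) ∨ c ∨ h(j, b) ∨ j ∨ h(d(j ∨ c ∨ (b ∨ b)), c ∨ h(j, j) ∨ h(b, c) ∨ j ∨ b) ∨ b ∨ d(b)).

Answer: d(b ∨ c ∨ d(b) ∨ h(b ∨ c ∨ d(c) ∨ h(c, c) ∨ h(j, b), b ∨ c ∨ d(b) ∨ j) ∨ h(d(b ∨ c ∨ j), b ∨ c ∨ h(b, c) ∨ h(j, j) ∨ j) ∨ h(j, b) ∨ j)

Derivation:
Focus inside:  h((d(c) ∨ c) ∨ b ∨ h(j, b) ∨ h(c, c), b ∨ c ∨ d(b) ∨ j) ∨ c ∨ h(j, b) ∨ j ∨ h(d(j ∨ c ∨ (b ∨ b)), c ∨ h(j, j) ∨ h(b, c) ∨ j ∨ b) ∨ b ∨ d(b)
Inside:  h((d(c) ∨ c) ∨ b ∨ h(j, b) ∨ h(c, c), b ∨ c ∨ d(b) ∨ j)  →  h(b ∨ c ∨ d(c) ∨ h(c, c) ∨ h(j, b), b ∨ c ∨ d(b) ∨ j)
Simplify inside:  h(d(j ∨ c ∨ (b ∨ b)), c ∨ h(j, j) ∨ h(b, c) ∨ j ∨ b)  →  h(d(b ∨ c ∨ j), b ∨ c ∨ h(b, c) ∨ h(j, j) ∨ j)
Order the arguments:  b ∨ c ∨ d(b) ∨ h(b ∨ c ∨ d(c) ∨ h(c, c) ∨ h(j, b), b ∨ c ∨ d(b) ∨ j) ∨ h(d(b ∨ c ∨ j), b ∨ c ∨ h(b, c) ∨ h(j, j) ∨ j) ∨ h(j, b) ∨ j
Reassemble:  d(b ∨ c ∨ d(b) ∨ h(b ∨ c ∨ d(c) ∨ h(c, c) ∨ h(j, b), b ∨ c ∨ d(b) ∨ j) ∨ h(d(b ∨ c ∨ j), b ∨ c ∨ h(b, c) ∨ h(j, j) ∨ j) ∨ h(j, b) ∨ j)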